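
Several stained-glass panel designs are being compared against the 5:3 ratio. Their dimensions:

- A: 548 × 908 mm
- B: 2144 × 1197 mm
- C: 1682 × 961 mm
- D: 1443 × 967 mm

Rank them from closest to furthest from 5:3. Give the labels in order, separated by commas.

A, C, B, D

A: 908/548 ≈ 1.657 → |1.657 − 1.667| = 0.010
B: 2144/1197 ≈ 1.791 → |1.791 − 1.667| = 0.124
C: 1682/961 ≈ 1.750 → |1.750 − 1.667| = 0.083
D: 1443/967 ≈ 1.492 → |1.492 − 1.667| = 0.175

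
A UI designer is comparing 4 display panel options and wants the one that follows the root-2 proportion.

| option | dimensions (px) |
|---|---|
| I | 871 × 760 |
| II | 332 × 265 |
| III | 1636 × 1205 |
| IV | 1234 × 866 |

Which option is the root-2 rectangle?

Target root-2 ≈ 1.414.
I: 1.146 (Δ0.268)  II: 1.253 (Δ0.161)  III: 1.358 (Δ0.056)  IV: 1.425 (Δ0.011)

IV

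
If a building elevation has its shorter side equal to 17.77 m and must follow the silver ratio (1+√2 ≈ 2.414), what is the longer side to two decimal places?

42.90 m

silver ratio ≈ 2.41421.
Longer side = 17.77 × 2.41421 ≈ 42.9005 → 42.90 m.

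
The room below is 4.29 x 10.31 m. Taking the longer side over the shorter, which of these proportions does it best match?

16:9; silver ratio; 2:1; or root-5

10.31/4.29 ≈ 2.403. Nearest candidates are silver ratio (2.414, off by 0.011) and root-5 (2.236, off by 0.167).

silver ratio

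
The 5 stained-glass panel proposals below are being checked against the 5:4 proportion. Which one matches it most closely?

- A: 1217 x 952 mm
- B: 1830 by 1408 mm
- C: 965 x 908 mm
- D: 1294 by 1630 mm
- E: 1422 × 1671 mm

Ratios (long/short): A ≈ 1.278; B ≈ 1.300; C ≈ 1.063; D ≈ 1.260; E ≈ 1.175.
5:4 ≈ 1.250; option D is nearest (Δ 0.010).

D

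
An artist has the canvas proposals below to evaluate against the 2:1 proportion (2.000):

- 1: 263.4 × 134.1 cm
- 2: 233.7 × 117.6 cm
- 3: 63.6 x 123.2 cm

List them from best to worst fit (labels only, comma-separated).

2, 1, 3

Ratios: 1 = 263.4 / 134.1 ≈ 1.964; 2 = 233.7 / 117.6 ≈ 1.987; 3 = 123.2 / 63.6 ≈ 1.937.
|Δ from 2.000|: 1 0.036; 2 0.013; 3 0.063.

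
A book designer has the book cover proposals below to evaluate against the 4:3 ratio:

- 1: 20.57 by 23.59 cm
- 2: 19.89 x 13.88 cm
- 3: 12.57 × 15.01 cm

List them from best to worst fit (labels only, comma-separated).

2, 3, 1

Ratios: 1 = 23.59 / 20.57 ≈ 1.147; 2 = 19.89 / 13.88 ≈ 1.433; 3 = 15.01 / 12.57 ≈ 1.194.
|Δ from 1.333|: 1 0.186; 2 0.100; 3 0.139.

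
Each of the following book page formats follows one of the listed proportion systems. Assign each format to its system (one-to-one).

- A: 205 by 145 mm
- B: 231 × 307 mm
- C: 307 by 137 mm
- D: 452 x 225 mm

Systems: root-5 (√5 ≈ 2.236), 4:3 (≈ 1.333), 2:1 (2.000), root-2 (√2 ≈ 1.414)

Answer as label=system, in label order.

A=root-2, B=4:3, C=root-5, D=2:1

A = 205/145 ≈ 1.414 → root-2 (1.414)
B = 307/231 ≈ 1.329 → 4:3 (1.333)
C = 307/137 ≈ 2.241 → root-5 (2.236)
D = 452/225 ≈ 2.009 → 2:1 (2.000)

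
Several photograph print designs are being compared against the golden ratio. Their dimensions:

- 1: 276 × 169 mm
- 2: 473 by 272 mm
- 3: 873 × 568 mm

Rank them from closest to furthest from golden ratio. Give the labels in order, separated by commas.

1, 3, 2

Ratios: 1 = 276 / 169 ≈ 1.633; 2 = 473 / 272 ≈ 1.739; 3 = 873 / 568 ≈ 1.537.
|Δ from 1.618|: 1 0.015; 2 0.121; 3 0.081.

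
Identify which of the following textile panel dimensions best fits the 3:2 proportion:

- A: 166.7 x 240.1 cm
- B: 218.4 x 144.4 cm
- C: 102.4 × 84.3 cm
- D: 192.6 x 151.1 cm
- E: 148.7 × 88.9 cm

B

Target 3:2 ≈ 1.500.
A: 1.440 (Δ0.060)  B: 1.512 (Δ0.012)  C: 1.215 (Δ0.285)  D: 1.275 (Δ0.225)  E: 1.673 (Δ0.173)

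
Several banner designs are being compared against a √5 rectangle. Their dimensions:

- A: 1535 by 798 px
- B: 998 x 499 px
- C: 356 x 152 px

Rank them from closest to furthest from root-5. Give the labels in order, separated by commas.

C, B, A

A: 1535/798 ≈ 1.924 → |1.924 − 2.236| = 0.312
B: 998/499 ≈ 2.000 → |2.000 − 2.236| = 0.236
C: 356/152 ≈ 2.342 → |2.342 − 2.236| = 0.106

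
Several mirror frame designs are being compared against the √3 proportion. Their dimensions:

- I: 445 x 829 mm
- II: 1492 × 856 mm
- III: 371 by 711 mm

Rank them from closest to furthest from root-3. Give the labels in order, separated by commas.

II, I, III

I: 829/445 ≈ 1.863 → |1.863 − 1.732| = 0.131
II: 1492/856 ≈ 1.743 → |1.743 − 1.732| = 0.011
III: 711/371 ≈ 1.916 → |1.916 − 1.732| = 0.184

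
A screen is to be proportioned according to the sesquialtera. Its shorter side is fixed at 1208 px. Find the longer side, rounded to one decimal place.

1812.0 px

3:2 = 1.50000.
Longer side = 1208 × 1.50000 ≈ 1812.000 → 1812.0 px.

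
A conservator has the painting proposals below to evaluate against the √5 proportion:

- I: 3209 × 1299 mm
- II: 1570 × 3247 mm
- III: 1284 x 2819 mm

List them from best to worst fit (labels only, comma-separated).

III, II, I

I: 3209/1299 ≈ 2.470 → |2.470 − 2.236| = 0.234
II: 3247/1570 ≈ 2.068 → |2.068 − 2.236| = 0.168
III: 2819/1284 ≈ 2.195 → |2.195 − 2.236| = 0.041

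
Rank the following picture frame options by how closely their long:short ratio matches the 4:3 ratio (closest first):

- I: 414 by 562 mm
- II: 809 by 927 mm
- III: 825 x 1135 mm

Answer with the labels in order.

I: 562/414 ≈ 1.357 → |1.357 − 1.333| = 0.024
II: 927/809 ≈ 1.146 → |1.146 − 1.333| = 0.187
III: 1135/825 ≈ 1.376 → |1.376 − 1.333| = 0.043

I, III, II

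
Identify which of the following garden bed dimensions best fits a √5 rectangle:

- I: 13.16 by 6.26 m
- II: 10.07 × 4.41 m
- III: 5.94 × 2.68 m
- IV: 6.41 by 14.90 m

Target root-5 ≈ 2.236.
I: 2.102 (Δ0.134)  II: 2.283 (Δ0.047)  III: 2.216 (Δ0.020)  IV: 2.324 (Δ0.088)

III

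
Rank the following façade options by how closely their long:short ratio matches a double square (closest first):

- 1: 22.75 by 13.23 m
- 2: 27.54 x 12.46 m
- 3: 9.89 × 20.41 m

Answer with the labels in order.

3, 2, 1

Ratios: 1 = 22.75 / 13.23 ≈ 1.720; 2 = 27.54 / 12.46 ≈ 2.210; 3 = 20.41 / 9.89 ≈ 2.064.
|Δ from 2.000|: 1 0.280; 2 0.210; 3 0.064.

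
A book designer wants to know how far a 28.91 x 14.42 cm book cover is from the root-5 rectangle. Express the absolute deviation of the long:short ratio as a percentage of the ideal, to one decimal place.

Ratio = 28.91 / 14.42 ≈ 2.0049.
Ideal root-5 ≈ 2.2361. |2.0049 − 2.2361| / 2.2361 ≈ 10.34% → 10.3%.

10.3%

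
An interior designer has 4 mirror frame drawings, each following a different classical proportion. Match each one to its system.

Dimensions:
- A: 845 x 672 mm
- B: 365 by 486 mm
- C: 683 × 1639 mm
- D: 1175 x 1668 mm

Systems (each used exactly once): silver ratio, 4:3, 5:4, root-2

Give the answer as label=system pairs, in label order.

A = 845/672 ≈ 1.257 → 5:4 (1.250)
B = 486/365 ≈ 1.332 → 4:3 (1.333)
C = 1639/683 ≈ 2.400 → silver ratio (2.414)
D = 1668/1175 ≈ 1.420 → root-2 (1.414)

A=5:4, B=4:3, C=silver ratio, D=root-2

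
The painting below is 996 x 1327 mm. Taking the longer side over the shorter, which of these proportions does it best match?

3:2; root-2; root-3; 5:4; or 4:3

1327/996 ≈ 1.332. Nearest candidates are 4:3 (1.333, off by 0.001) and root-2 (1.414, off by 0.082).

4:3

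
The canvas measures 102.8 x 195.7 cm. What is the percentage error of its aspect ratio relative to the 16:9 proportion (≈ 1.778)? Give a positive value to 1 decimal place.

7.1%

Ratio = 195.7 / 102.8 ≈ 1.9037.
Ideal 16:9 ≈ 1.7778. |1.9037 − 1.7778| / 1.7778 ≈ 7.08% → 7.1%.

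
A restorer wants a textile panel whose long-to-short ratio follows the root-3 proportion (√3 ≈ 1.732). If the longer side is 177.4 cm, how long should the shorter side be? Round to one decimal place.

root-3 ≈ 1.73205.
Shorter side = 177.4 ÷ 1.73205 ≈ 102.422 → 102.4 cm.

102.4 cm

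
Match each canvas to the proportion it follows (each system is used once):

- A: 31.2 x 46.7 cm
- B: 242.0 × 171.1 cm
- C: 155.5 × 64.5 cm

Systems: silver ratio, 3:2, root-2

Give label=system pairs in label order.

A=3:2, B=root-2, C=silver ratio

Ratios: A ≈ 1.497; B ≈ 1.414; C ≈ 2.411.
Targets: silver ratio ≈ 2.414; 3:2 ≈ 1.500; root-2 ≈ 1.414.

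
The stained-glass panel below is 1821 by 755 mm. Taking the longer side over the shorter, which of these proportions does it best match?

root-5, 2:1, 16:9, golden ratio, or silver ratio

silver ratio

Ratio = 1821 / 755 ≈ 2.412.
Distances: root-5 2.236 (Δ 0.176); 2:1 2.000 (Δ 0.412); 16:9 1.778 (Δ 0.634); golden ratio 1.618 (Δ 0.794); silver ratio 2.414 (Δ 0.002).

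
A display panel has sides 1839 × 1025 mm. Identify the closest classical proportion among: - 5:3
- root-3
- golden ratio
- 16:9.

1839/1025 ≈ 1.794. Nearest candidates are 16:9 (1.778, off by 0.016) and root-3 (1.732, off by 0.062).

16:9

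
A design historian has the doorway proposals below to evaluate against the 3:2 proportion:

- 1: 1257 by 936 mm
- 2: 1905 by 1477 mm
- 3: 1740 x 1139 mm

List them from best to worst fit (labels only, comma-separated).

3, 1, 2

Ratios: 1 = 1257 / 936 ≈ 1.343; 2 = 1905 / 1477 ≈ 1.290; 3 = 1740 / 1139 ≈ 1.528.
|Δ from 1.500|: 1 0.157; 2 0.210; 3 0.028.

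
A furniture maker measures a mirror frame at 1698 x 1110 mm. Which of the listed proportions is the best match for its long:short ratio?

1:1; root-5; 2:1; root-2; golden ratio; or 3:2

3:2

Ratio = 1698 / 1110 ≈ 1.530.
Distances: 1:1 1.000 (Δ 0.530); root-5 2.236 (Δ 0.706); 2:1 2.000 (Δ 0.470); root-2 1.414 (Δ 0.116); golden ratio 1.618 (Δ 0.088); 3:2 1.500 (Δ 0.030).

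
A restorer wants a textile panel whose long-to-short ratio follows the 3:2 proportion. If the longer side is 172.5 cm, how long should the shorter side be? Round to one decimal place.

3:2 = 1.50000.
Shorter side = 172.5 ÷ 1.50000 ≈ 115.000 → 115.0 cm.

115.0 cm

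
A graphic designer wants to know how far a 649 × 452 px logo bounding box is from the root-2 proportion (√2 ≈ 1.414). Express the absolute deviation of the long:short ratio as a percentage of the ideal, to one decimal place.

Ratio = 649 / 452 ≈ 1.4358.
Ideal root-2 ≈ 1.4142. |1.4358 − 1.4142| / 1.4142 ≈ 1.53% → 1.5%.

1.5%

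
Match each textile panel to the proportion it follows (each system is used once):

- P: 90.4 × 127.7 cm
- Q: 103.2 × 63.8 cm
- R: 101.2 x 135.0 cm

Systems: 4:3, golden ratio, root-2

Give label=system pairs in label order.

P = 127.7/90.4 ≈ 1.413 → root-2 (1.414)
Q = 103.2/63.8 ≈ 1.618 → golden ratio (1.618)
R = 135.0/101.2 ≈ 1.334 → 4:3 (1.333)

P=root-2, Q=golden ratio, R=4:3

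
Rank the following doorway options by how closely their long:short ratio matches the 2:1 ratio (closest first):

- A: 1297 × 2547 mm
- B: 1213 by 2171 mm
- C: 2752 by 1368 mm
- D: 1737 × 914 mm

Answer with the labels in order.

Ratios: A = 2547 / 1297 ≈ 1.964; B = 2171 / 1213 ≈ 1.790; C = 2752 / 1368 ≈ 2.012; D = 1737 / 914 ≈ 1.900.
|Δ from 2.000|: A 0.036; B 0.210; C 0.012; D 0.100.

C, A, D, B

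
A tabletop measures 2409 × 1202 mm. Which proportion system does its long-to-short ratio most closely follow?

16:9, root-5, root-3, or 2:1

2:1

2409/1202 ≈ 2.004. Nearest candidates are 2:1 (2.000, off by 0.004) and 16:9 (1.778, off by 0.226).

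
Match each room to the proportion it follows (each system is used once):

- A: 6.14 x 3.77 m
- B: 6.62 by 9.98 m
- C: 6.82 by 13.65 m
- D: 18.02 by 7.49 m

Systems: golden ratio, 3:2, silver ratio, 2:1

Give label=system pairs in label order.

A=golden ratio, B=3:2, C=2:1, D=silver ratio

A = 6.14/3.77 ≈ 1.629 → golden ratio (1.618)
B = 9.98/6.62 ≈ 1.508 → 3:2 (1.500)
C = 13.65/6.82 ≈ 2.001 → 2:1 (2.000)
D = 18.02/7.49 ≈ 2.406 → silver ratio (2.414)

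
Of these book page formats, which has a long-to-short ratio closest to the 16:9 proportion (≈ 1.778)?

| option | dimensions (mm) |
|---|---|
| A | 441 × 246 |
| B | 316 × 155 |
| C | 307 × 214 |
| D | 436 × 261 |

Target 16:9 ≈ 1.778.
A: 1.793 (Δ0.015)  B: 2.039 (Δ0.261)  C: 1.435 (Δ0.343)  D: 1.670 (Δ0.108)

A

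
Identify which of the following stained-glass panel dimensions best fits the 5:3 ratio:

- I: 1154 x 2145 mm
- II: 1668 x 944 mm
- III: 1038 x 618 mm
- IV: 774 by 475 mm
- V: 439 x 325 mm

III

Target 5:3 ≈ 1.667.
I: 1.859 (Δ0.192)  II: 1.767 (Δ0.100)  III: 1.680 (Δ0.013)  IV: 1.629 (Δ0.038)  V: 1.351 (Δ0.316)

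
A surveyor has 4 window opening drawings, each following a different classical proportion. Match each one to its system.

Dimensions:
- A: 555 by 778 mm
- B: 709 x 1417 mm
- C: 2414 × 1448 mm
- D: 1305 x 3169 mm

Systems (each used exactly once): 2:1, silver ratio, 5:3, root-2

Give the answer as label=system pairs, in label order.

A=root-2, B=2:1, C=5:3, D=silver ratio

A = 778/555 ≈ 1.402 → root-2 (1.414)
B = 1417/709 ≈ 1.999 → 2:1 (2.000)
C = 2414/1448 ≈ 1.667 → 5:3 (1.667)
D = 3169/1305 ≈ 2.428 → silver ratio (2.414)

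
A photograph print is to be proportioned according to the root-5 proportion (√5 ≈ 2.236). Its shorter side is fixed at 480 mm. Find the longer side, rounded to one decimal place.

root-5 ≈ 2.23607.
Longer side = 480 × 2.23607 ≈ 1073.314 → 1073.3 mm.

1073.3 mm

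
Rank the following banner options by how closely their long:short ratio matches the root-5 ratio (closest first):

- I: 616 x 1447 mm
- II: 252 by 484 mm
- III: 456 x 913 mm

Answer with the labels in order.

I, III, II

I: 1447/616 ≈ 2.349 → |2.349 − 2.236| = 0.113
II: 484/252 ≈ 1.921 → |1.921 − 2.236| = 0.315
III: 913/456 ≈ 2.002 → |2.002 − 2.236| = 0.234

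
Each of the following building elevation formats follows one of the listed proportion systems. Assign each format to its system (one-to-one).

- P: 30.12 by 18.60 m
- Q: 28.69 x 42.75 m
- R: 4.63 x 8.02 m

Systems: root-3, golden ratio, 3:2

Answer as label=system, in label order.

P=golden ratio, Q=3:2, R=root-3

P = 30.12/18.60 ≈ 1.619 → golden ratio (1.618)
Q = 42.75/28.69 ≈ 1.490 → 3:2 (1.500)
R = 8.02/4.63 ≈ 1.732 → root-3 (1.732)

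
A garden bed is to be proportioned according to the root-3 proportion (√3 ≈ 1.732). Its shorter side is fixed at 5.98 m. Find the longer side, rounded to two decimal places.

10.36 m

root-3 ≈ 1.73205.
Longer side = 5.98 × 1.73205 ≈ 10.3577 → 10.36 m.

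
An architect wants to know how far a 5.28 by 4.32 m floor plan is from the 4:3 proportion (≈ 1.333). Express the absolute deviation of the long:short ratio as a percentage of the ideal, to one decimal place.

8.3%

Ratio = 5.28 / 4.32 ≈ 1.2222.
Ideal 4:3 ≈ 1.3333. |1.2222 − 1.3333| / 1.3333 ≈ 8.33% → 8.3%.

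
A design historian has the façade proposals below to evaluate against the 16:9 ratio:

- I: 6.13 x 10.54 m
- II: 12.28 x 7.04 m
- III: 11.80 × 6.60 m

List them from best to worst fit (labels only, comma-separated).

III, II, I

I: 10.54/6.13 ≈ 1.719 → |1.719 − 1.778| = 0.059
II: 12.28/7.04 ≈ 1.744 → |1.744 − 1.778| = 0.034
III: 11.80/6.60 ≈ 1.788 → |1.788 − 1.778| = 0.010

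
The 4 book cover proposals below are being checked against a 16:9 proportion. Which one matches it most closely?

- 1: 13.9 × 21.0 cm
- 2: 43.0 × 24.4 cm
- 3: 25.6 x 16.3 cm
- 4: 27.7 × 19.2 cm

Target 16:9 ≈ 1.778.
1: 1.511 (Δ0.267)  2: 1.762 (Δ0.016)  3: 1.571 (Δ0.207)  4: 1.443 (Δ0.335)

2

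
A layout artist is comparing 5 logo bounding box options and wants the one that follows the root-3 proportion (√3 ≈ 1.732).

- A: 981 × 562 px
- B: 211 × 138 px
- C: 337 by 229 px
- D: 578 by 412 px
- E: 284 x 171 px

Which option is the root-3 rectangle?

A

Target root-3 ≈ 1.732.
A: 1.746 (Δ0.014)  B: 1.529 (Δ0.203)  C: 1.472 (Δ0.260)  D: 1.403 (Δ0.329)  E: 1.661 (Δ0.071)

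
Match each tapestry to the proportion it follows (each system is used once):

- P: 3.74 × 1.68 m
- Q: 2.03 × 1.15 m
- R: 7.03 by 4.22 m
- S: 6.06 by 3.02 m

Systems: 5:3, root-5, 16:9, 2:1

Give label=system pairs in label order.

P = 3.74/1.68 ≈ 2.226 → root-5 (2.236)
Q = 2.03/1.15 ≈ 1.765 → 16:9 (1.778)
R = 7.03/4.22 ≈ 1.666 → 5:3 (1.667)
S = 6.06/3.02 ≈ 2.007 → 2:1 (2.000)

P=root-5, Q=16:9, R=5:3, S=2:1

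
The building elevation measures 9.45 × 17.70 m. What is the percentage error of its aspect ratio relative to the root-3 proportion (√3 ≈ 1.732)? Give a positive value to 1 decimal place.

8.1%

Ratio = 17.70 / 9.45 ≈ 1.8730.
Ideal root-3 ≈ 1.7321. |1.8730 − 1.7321| / 1.7321 ≈ 8.13% → 8.1%.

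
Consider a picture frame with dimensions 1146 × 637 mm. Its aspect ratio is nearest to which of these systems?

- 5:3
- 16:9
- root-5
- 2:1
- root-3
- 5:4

1146/637 ≈ 1.799. Nearest candidates are 16:9 (1.778, off by 0.021) and root-3 (1.732, off by 0.067).

16:9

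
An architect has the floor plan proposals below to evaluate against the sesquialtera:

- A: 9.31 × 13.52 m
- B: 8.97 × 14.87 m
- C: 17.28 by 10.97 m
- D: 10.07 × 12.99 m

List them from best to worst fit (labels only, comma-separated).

A, C, B, D

Ratios: A = 13.52 / 9.31 ≈ 1.452; B = 14.87 / 8.97 ≈ 1.658; C = 17.28 / 10.97 ≈ 1.575; D = 12.99 / 10.07 ≈ 1.290.
|Δ from 1.500|: A 0.048; B 0.158; C 0.075; D 0.210.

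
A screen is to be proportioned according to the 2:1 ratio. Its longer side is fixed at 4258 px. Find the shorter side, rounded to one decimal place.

2129.0 px

2:1 = 2.00000.
Shorter side = 4258 ÷ 2.00000 ≈ 2129.000 → 2129.0 px.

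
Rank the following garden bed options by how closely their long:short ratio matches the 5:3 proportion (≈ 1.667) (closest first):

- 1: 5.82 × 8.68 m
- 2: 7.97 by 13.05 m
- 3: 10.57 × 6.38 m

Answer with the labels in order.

Ratios: 1 = 8.68 / 5.82 ≈ 1.491; 2 = 13.05 / 7.97 ≈ 1.637; 3 = 10.57 / 6.38 ≈ 1.657.
|Δ from 1.667|: 1 0.176; 2 0.030; 3 0.010.

3, 2, 1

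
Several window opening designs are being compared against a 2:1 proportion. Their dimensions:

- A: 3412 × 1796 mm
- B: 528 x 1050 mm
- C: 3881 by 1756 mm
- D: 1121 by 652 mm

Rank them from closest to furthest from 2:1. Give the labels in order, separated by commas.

B, A, C, D

A: 3412/1796 ≈ 1.900 → |1.900 − 2.000| = 0.100
B: 1050/528 ≈ 1.989 → |1.989 − 2.000| = 0.011
C: 3881/1756 ≈ 2.210 → |2.210 − 2.000| = 0.210
D: 1121/652 ≈ 1.719 → |1.719 − 2.000| = 0.281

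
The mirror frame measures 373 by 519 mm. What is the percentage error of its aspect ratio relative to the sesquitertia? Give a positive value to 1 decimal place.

4.4%

Ratio = 519 / 373 ≈ 1.3914.
Ideal 4:3 ≈ 1.3333. |1.3914 − 1.3333| / 1.3333 ≈ 4.36% → 4.4%.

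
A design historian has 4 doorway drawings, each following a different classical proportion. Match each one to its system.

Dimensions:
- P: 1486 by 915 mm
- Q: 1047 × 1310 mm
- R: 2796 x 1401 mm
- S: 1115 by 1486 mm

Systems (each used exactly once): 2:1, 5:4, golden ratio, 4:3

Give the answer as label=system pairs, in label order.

P = 1486/915 ≈ 1.624 → golden ratio (1.618)
Q = 1310/1047 ≈ 1.251 → 5:4 (1.250)
R = 2796/1401 ≈ 1.996 → 2:1 (2.000)
S = 1486/1115 ≈ 1.333 → 4:3 (1.333)

P=golden ratio, Q=5:4, R=2:1, S=4:3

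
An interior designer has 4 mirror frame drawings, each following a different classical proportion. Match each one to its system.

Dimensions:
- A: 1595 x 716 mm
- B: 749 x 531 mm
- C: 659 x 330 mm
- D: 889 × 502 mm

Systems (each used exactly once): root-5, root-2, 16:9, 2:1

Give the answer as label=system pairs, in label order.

A=root-5, B=root-2, C=2:1, D=16:9

A = 1595/716 ≈ 2.228 → root-5 (2.236)
B = 749/531 ≈ 1.411 → root-2 (1.414)
C = 659/330 ≈ 1.997 → 2:1 (2.000)
D = 889/502 ≈ 1.771 → 16:9 (1.778)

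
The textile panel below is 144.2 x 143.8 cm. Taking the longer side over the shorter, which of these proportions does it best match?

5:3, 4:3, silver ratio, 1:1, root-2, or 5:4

Ratio = 144.2 / 143.8 ≈ 1.003.
Distances: 5:3 1.667 (Δ 0.664); 4:3 1.333 (Δ 0.330); silver ratio 2.414 (Δ 1.411); 1:1 1.000 (Δ 0.003); root-2 1.414 (Δ 0.411); 5:4 1.250 (Δ 0.247).

1:1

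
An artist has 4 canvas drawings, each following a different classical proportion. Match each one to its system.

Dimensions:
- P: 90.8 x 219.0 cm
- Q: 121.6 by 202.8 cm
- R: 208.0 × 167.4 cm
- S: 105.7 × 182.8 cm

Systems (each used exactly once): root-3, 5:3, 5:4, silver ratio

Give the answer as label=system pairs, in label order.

Ratios: P ≈ 2.412; Q ≈ 1.668; R ≈ 1.243; S ≈ 1.729.
Targets: root-3 ≈ 1.732; 5:3 ≈ 1.667; 5:4 ≈ 1.250; silver ratio ≈ 2.414.

P=silver ratio, Q=5:3, R=5:4, S=root-3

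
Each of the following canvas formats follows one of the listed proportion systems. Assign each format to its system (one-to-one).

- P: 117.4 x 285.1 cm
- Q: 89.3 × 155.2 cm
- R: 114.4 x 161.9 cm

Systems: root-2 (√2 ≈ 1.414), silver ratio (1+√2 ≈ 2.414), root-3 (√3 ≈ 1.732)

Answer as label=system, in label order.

Ratios: P ≈ 2.428; Q ≈ 1.738; R ≈ 1.415.
Targets: root-2 ≈ 1.414; silver ratio ≈ 2.414; root-3 ≈ 1.732.

P=silver ratio, Q=root-3, R=root-2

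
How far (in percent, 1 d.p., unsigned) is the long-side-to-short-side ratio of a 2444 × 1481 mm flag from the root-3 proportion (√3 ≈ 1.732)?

4.7%

Ratio = 2444 / 1481 ≈ 1.6502.
Ideal root-3 ≈ 1.7321. |1.6502 − 1.7321| / 1.7321 ≈ 4.73% → 4.7%.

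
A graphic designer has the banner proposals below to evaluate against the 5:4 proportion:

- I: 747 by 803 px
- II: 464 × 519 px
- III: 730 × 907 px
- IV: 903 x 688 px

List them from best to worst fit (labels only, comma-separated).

Ratios: I = 803 / 747 ≈ 1.075; II = 519 / 464 ≈ 1.119; III = 907 / 730 ≈ 1.242; IV = 903 / 688 ≈ 1.312.
|Δ from 1.250|: I 0.175; II 0.131; III 0.008; IV 0.062.

III, IV, II, I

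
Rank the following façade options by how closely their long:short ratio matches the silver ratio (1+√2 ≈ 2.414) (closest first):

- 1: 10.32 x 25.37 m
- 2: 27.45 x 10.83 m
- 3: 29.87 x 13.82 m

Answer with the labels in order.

Ratios: 1 = 25.37 / 10.32 ≈ 2.458; 2 = 27.45 / 10.83 ≈ 2.535; 3 = 29.87 / 13.82 ≈ 2.161.
|Δ from 2.414|: 1 0.044; 2 0.121; 3 0.253.

1, 2, 3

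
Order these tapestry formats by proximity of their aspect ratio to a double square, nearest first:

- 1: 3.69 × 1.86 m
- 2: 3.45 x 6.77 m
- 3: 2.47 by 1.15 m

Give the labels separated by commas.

1: 3.69/1.86 ≈ 1.984 → |1.984 − 2.000| = 0.016
2: 6.77/3.45 ≈ 1.962 → |1.962 − 2.000| = 0.038
3: 2.47/1.15 ≈ 2.148 → |2.148 − 2.000| = 0.148

1, 2, 3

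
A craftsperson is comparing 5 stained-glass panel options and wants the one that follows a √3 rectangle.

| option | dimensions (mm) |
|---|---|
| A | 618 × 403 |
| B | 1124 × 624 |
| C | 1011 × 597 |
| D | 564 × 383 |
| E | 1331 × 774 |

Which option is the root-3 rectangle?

E

Target root-3 ≈ 1.732.
A: 1.533 (Δ0.199)  B: 1.801 (Δ0.069)  C: 1.693 (Δ0.039)  D: 1.473 (Δ0.259)  E: 1.720 (Δ0.012)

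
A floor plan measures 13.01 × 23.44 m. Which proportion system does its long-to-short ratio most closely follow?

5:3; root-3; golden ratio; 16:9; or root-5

16:9

23.44/13.01 ≈ 1.802. Nearest candidates are 16:9 (1.778, off by 0.024) and root-3 (1.732, off by 0.070).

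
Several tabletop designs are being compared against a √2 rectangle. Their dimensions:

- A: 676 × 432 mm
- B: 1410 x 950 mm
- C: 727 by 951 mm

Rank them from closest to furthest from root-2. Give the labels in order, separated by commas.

Ratios: A = 676 / 432 ≈ 1.565; B = 1410 / 950 ≈ 1.484; C = 951 / 727 ≈ 1.308.
|Δ from 1.414|: A 0.151; B 0.070; C 0.106.

B, C, A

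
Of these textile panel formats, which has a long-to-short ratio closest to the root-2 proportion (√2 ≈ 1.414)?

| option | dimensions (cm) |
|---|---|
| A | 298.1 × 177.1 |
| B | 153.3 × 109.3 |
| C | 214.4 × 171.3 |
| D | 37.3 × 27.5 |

Target root-2 ≈ 1.414.
A: 1.683 (Δ0.269)  B: 1.403 (Δ0.011)  C: 1.252 (Δ0.162)  D: 1.356 (Δ0.058)

B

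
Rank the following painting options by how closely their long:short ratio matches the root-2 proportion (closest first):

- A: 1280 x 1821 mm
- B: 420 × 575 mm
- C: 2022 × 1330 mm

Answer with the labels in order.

A, B, C

A: 1821/1280 ≈ 1.423 → |1.423 − 1.414| = 0.009
B: 575/420 ≈ 1.369 → |1.369 − 1.414| = 0.045
C: 2022/1330 ≈ 1.520 → |1.520 − 1.414| = 0.106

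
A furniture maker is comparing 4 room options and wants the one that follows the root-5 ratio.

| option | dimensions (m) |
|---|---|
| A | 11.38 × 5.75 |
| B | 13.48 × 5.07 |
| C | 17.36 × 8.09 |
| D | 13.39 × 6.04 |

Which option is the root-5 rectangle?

Ratios (long/short): A ≈ 1.979; B ≈ 2.659; C ≈ 2.146; D ≈ 2.217.
root-5 ≈ 2.236; option D is nearest (Δ 0.019).

D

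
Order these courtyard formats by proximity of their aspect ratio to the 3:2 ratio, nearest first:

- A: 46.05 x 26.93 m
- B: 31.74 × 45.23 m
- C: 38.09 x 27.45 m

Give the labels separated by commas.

B, C, A

Ratios: A = 46.05 / 26.93 ≈ 1.710; B = 45.23 / 31.74 ≈ 1.425; C = 38.09 / 27.45 ≈ 1.388.
|Δ from 1.500|: A 0.210; B 0.075; C 0.112.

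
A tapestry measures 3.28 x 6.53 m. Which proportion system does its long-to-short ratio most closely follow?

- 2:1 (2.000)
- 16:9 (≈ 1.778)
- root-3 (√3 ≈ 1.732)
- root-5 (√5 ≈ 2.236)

2:1

6.53/3.28 ≈ 1.991. Nearest candidates are 2:1 (2.000, off by 0.009) and 16:9 (1.778, off by 0.213).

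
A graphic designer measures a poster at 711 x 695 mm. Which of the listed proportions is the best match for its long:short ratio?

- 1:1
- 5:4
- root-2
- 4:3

1:1

Ratio = 711 / 695 ≈ 1.023.
Distances: 1:1 1.000 (Δ 0.023); 5:4 1.250 (Δ 0.227); root-2 1.414 (Δ 0.391); 4:3 1.333 (Δ 0.310).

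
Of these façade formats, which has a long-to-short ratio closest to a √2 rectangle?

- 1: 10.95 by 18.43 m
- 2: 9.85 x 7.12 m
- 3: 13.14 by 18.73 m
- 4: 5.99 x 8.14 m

3

Target root-2 ≈ 1.414.
1: 1.683 (Δ0.269)  2: 1.383 (Δ0.031)  3: 1.425 (Δ0.011)  4: 1.359 (Δ0.055)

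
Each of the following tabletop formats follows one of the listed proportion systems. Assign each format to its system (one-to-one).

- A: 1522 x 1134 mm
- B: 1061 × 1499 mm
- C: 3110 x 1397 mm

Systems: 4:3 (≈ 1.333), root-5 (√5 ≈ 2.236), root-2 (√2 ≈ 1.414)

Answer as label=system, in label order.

Ratios: A ≈ 1.342; B ≈ 1.413; C ≈ 2.226.
Targets: 4:3 ≈ 1.333; root-5 ≈ 2.236; root-2 ≈ 1.414.

A=4:3, B=root-2, C=root-5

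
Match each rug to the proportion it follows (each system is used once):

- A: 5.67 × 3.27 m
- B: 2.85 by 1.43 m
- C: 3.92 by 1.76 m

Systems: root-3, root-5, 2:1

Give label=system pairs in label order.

Ratios: A ≈ 1.734; B ≈ 1.993; C ≈ 2.227.
Targets: root-3 ≈ 1.732; root-5 ≈ 2.236; 2:1 ≈ 2.000.

A=root-3, B=2:1, C=root-5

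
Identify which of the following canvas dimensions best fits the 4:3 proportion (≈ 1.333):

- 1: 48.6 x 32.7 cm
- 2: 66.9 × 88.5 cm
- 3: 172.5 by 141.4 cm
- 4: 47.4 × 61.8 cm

2

Ratios (long/short): 1 ≈ 1.486; 2 ≈ 1.323; 3 ≈ 1.220; 4 ≈ 1.304.
4:3 ≈ 1.333; option 2 is nearest (Δ 0.010).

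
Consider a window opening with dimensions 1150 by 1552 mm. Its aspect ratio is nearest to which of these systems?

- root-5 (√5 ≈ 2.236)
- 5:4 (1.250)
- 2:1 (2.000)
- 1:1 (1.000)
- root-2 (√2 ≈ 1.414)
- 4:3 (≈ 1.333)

4:3

1552/1150 ≈ 1.350. Nearest candidates are 4:3 (1.333, off by 0.017) and root-2 (1.414, off by 0.064).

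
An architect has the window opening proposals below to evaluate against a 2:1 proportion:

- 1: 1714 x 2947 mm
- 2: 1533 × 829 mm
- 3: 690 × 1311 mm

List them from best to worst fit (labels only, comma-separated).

3, 2, 1

1: 2947/1714 ≈ 1.719 → |1.719 − 2.000| = 0.281
2: 1533/829 ≈ 1.849 → |1.849 − 2.000| = 0.151
3: 1311/690 ≈ 1.900 → |1.900 − 2.000| = 0.100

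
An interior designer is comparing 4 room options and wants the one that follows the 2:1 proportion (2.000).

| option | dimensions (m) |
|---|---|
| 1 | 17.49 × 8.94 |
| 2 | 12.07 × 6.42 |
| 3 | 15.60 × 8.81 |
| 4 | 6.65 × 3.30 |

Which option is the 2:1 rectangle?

4

Target 2:1 ≈ 2.000.
1: 1.956 (Δ0.044)  2: 1.880 (Δ0.120)  3: 1.771 (Δ0.229)  4: 2.015 (Δ0.015)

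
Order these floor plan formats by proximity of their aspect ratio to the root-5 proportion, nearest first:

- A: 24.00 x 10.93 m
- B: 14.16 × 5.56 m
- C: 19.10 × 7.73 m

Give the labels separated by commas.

A: 24.00/10.93 ≈ 2.196 → |2.196 − 2.236| = 0.040
B: 14.16/5.56 ≈ 2.547 → |2.547 − 2.236| = 0.311
C: 19.10/7.73 ≈ 2.471 → |2.471 − 2.236| = 0.235

A, C, B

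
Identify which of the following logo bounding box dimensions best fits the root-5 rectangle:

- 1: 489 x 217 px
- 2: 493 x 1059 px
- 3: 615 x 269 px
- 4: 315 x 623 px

Ratios (long/short): 1 ≈ 2.253; 2 ≈ 2.148; 3 ≈ 2.286; 4 ≈ 1.978.
root-5 ≈ 2.236; option 1 is nearest (Δ 0.017).

1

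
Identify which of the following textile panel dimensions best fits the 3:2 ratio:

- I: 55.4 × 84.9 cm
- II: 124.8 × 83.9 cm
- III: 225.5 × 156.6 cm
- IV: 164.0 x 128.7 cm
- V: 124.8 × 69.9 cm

II

Ratios (long/short): I ≈ 1.532; II ≈ 1.487; III ≈ 1.440; IV ≈ 1.274; V ≈ 1.785.
3:2 ≈ 1.500; option II is nearest (Δ 0.013).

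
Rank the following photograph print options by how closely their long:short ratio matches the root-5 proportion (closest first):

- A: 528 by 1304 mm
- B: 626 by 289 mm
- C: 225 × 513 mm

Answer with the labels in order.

Ratios: A = 1304 / 528 ≈ 2.470; B = 626 / 289 ≈ 2.166; C = 513 / 225 ≈ 2.280.
|Δ from 2.236|: A 0.234; B 0.070; C 0.044.

C, B, A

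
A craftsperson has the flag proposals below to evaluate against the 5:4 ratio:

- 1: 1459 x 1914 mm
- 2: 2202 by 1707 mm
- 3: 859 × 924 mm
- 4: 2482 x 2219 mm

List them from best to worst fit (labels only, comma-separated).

2, 1, 4, 3

1: 1914/1459 ≈ 1.312 → |1.312 − 1.250| = 0.062
2: 2202/1707 ≈ 1.290 → |1.290 − 1.250| = 0.040
3: 924/859 ≈ 1.076 → |1.076 − 1.250| = 0.174
4: 2482/2219 ≈ 1.119 → |1.119 − 1.250| = 0.131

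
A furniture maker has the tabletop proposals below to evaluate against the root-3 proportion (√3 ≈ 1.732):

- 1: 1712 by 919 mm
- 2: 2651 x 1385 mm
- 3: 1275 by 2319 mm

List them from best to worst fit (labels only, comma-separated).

3, 1, 2

1: 1712/919 ≈ 1.863 → |1.863 − 1.732| = 0.131
2: 2651/1385 ≈ 1.914 → |1.914 − 1.732| = 0.182
3: 2319/1275 ≈ 1.819 → |1.819 − 1.732| = 0.087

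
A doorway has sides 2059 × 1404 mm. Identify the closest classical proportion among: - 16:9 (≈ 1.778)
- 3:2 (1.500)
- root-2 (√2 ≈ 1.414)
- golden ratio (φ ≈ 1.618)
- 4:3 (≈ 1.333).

Ratio = 2059 / 1404 ≈ 1.467.
Distances: 16:9 1.778 (Δ 0.311); 3:2 1.500 (Δ 0.033); root-2 1.414 (Δ 0.053); golden ratio 1.618 (Δ 0.151); 4:3 1.333 (Δ 0.134).

3:2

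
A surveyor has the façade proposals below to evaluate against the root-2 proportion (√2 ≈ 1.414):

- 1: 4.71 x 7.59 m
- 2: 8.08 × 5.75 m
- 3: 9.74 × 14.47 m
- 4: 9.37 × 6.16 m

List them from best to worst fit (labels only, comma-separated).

1: 7.59/4.71 ≈ 1.611 → |1.611 − 1.414| = 0.197
2: 8.08/5.75 ≈ 1.405 → |1.405 − 1.414| = 0.009
3: 14.47/9.74 ≈ 1.486 → |1.486 − 1.414| = 0.072
4: 9.37/6.16 ≈ 1.521 → |1.521 − 1.414| = 0.107

2, 3, 4, 1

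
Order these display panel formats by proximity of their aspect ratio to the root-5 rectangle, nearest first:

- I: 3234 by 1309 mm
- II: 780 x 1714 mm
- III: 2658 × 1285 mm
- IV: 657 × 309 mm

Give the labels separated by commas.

Ratios: I = 3234 / 1309 ≈ 2.471; II = 1714 / 780 ≈ 2.197; III = 2658 / 1285 ≈ 2.068; IV = 657 / 309 ≈ 2.126.
|Δ from 2.236|: I 0.235; II 0.039; III 0.168; IV 0.110.

II, IV, III, I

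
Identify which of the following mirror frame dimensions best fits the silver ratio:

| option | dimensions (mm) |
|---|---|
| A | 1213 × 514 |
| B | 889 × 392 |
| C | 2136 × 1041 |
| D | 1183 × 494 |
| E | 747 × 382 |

Target silver ratio ≈ 2.414.
A: 2.360 (Δ0.054)  B: 2.268 (Δ0.146)  C: 2.052 (Δ0.362)  D: 2.395 (Δ0.019)  E: 1.955 (Δ0.459)

D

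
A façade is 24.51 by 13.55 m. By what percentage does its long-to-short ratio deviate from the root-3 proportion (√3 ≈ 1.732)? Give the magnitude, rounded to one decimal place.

Ratio = 24.51 / 13.55 ≈ 1.8089.
Ideal root-3 ≈ 1.7321. |1.8089 − 1.7321| / 1.7321 ≈ 4.43% → 4.4%.

4.4%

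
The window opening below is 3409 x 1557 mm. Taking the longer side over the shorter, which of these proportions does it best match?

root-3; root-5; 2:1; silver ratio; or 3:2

root-5

Ratio = 3409 / 1557 ≈ 2.189.
Distances: root-3 1.732 (Δ 0.457); root-5 2.236 (Δ 0.047); 2:1 2.000 (Δ 0.189); silver ratio 2.414 (Δ 0.225); 3:2 1.500 (Δ 0.689).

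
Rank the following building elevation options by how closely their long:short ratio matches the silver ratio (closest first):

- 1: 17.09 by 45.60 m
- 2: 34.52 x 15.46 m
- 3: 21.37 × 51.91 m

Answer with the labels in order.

3, 2, 1

Ratios: 1 = 45.60 / 17.09 ≈ 2.668; 2 = 34.52 / 15.46 ≈ 2.233; 3 = 51.91 / 21.37 ≈ 2.429.
|Δ from 2.414|: 1 0.254; 2 0.181; 3 0.015.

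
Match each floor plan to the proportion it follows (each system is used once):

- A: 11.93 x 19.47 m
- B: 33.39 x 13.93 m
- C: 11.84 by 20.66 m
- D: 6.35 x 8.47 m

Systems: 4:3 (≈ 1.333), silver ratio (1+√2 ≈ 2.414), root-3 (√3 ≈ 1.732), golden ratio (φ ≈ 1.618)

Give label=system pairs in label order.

A=golden ratio, B=silver ratio, C=root-3, D=4:3

A = 19.47/11.93 ≈ 1.632 → golden ratio (1.618)
B = 33.39/13.93 ≈ 2.397 → silver ratio (2.414)
C = 20.66/11.84 ≈ 1.745 → root-3 (1.732)
D = 8.47/6.35 ≈ 1.334 → 4:3 (1.333)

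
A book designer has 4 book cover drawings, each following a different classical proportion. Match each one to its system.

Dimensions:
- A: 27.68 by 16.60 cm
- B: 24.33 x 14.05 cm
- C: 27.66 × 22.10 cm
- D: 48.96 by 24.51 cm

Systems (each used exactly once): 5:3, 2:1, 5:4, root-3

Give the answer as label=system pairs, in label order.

A=5:3, B=root-3, C=5:4, D=2:1

Ratios: A ≈ 1.667; B ≈ 1.732; C ≈ 1.252; D ≈ 1.998.
Targets: 5:3 ≈ 1.667; 2:1 ≈ 2.000; 5:4 ≈ 1.250; root-3 ≈ 1.732.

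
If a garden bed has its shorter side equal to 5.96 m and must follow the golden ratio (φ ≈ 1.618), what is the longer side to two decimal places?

9.64 m

golden ratio ≈ 1.61803.
Longer side = 5.96 × 1.61803 ≈ 9.6435 → 9.64 m.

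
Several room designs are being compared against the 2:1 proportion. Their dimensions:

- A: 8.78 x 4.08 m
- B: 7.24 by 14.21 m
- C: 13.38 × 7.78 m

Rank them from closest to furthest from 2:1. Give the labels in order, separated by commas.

A: 8.78/4.08 ≈ 2.152 → |2.152 − 2.000| = 0.152
B: 14.21/7.24 ≈ 1.963 → |1.963 − 2.000| = 0.037
C: 13.38/7.78 ≈ 1.720 → |1.720 − 2.000| = 0.280

B, A, C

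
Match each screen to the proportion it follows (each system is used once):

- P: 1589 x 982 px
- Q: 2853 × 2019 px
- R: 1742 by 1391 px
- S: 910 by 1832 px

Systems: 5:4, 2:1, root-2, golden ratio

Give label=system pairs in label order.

P = 1589/982 ≈ 1.618 → golden ratio (1.618)
Q = 2853/2019 ≈ 1.413 → root-2 (1.414)
R = 1742/1391 ≈ 1.252 → 5:4 (1.250)
S = 1832/910 ≈ 2.013 → 2:1 (2.000)

P=golden ratio, Q=root-2, R=5:4, S=2:1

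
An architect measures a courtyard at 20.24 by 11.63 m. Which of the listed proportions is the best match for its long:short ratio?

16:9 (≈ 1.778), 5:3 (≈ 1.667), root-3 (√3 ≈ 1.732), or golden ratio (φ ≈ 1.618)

20.24/11.63 ≈ 1.740. Nearest candidates are root-3 (1.732, off by 0.008) and 16:9 (1.778, off by 0.038).

root-3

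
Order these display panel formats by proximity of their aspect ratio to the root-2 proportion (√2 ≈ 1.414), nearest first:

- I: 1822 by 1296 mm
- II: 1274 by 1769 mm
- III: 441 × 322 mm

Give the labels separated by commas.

Ratios: I = 1822 / 1296 ≈ 1.406; II = 1769 / 1274 ≈ 1.389; III = 441 / 322 ≈ 1.370.
|Δ from 1.414|: I 0.008; II 0.025; III 0.044.

I, II, III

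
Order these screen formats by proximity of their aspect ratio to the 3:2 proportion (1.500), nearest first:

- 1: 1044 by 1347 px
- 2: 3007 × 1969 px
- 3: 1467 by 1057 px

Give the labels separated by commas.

1: 1347/1044 ≈ 1.290 → |1.290 − 1.500| = 0.210
2: 3007/1969 ≈ 1.527 → |1.527 − 1.500| = 0.027
3: 1467/1057 ≈ 1.388 → |1.388 − 1.500| = 0.112

2, 3, 1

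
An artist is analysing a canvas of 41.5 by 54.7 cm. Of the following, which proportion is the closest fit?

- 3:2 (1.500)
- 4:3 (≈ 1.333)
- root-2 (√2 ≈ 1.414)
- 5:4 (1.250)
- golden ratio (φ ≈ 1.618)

Ratio = 54.7 / 41.5 ≈ 1.318.
Distances: 3:2 1.500 (Δ 0.182); 4:3 1.333 (Δ 0.015); root-2 1.414 (Δ 0.096); 5:4 1.250 (Δ 0.068); golden ratio 1.618 (Δ 0.300).

4:3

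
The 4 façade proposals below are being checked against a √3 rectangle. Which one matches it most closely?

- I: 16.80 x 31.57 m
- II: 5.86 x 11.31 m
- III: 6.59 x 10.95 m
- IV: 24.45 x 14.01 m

Ratios (long/short): I ≈ 1.879; II ≈ 1.930; III ≈ 1.662; IV ≈ 1.745.
root-3 ≈ 1.732; option IV is nearest (Δ 0.013).

IV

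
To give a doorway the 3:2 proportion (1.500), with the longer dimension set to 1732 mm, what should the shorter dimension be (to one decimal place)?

1154.7 mm

3:2 = 1.50000.
Shorter side = 1732 ÷ 1.50000 ≈ 1154.667 → 1154.7 mm.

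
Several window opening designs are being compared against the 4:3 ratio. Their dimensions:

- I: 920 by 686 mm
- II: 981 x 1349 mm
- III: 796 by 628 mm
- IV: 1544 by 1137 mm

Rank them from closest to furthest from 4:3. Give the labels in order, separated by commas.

I, IV, II, III

I: 920/686 ≈ 1.341 → |1.341 − 1.333| = 0.008
II: 1349/981 ≈ 1.375 → |1.375 − 1.333| = 0.042
III: 796/628 ≈ 1.268 → |1.268 − 1.333| = 0.065
IV: 1544/1137 ≈ 1.358 → |1.358 − 1.333| = 0.025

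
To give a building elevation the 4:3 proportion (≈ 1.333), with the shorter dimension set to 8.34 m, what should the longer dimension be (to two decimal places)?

4:3 ≈ 1.33333.
Longer side = 8.34 × 1.33333 ≈ 11.1200 → 11.12 m.

11.12 m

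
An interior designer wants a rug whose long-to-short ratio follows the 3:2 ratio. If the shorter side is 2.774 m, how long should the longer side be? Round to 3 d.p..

4.161 m

3:2 = 1.50000.
Longer side = 2.774 × 1.50000 ≈ 4.16100 → 4.161 m.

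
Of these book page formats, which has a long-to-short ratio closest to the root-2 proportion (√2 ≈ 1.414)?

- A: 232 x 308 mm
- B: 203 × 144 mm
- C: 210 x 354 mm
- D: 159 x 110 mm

Ratios (long/short): A ≈ 1.328; B ≈ 1.410; C ≈ 1.686; D ≈ 1.445.
root-2 ≈ 1.414; option B is nearest (Δ 0.004).

B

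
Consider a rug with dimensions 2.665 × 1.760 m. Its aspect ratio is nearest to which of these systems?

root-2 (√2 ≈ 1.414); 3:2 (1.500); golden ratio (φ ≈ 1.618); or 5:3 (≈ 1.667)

2.665/1.760 ≈ 1.514. Nearest candidates are 3:2 (1.500, off by 0.014) and root-2 (1.414, off by 0.100).

3:2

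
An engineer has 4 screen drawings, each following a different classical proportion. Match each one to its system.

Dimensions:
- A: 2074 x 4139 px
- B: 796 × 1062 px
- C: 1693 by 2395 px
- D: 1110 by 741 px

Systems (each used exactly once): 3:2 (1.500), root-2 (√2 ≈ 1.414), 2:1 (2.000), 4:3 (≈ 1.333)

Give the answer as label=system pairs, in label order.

A = 4139/2074 ≈ 1.996 → 2:1 (2.000)
B = 1062/796 ≈ 1.334 → 4:3 (1.333)
C = 2395/1693 ≈ 1.415 → root-2 (1.414)
D = 1110/741 ≈ 1.498 → 3:2 (1.500)

A=2:1, B=4:3, C=root-2, D=3:2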